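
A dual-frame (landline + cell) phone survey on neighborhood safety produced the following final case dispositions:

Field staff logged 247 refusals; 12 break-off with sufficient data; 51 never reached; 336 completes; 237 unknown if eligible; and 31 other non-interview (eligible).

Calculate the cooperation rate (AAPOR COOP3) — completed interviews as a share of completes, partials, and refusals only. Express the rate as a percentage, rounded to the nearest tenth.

56.5%

Top → 336
Denom → 336 + 12 + 247 = 595
COOP3 = 336 / 595 = 0.5647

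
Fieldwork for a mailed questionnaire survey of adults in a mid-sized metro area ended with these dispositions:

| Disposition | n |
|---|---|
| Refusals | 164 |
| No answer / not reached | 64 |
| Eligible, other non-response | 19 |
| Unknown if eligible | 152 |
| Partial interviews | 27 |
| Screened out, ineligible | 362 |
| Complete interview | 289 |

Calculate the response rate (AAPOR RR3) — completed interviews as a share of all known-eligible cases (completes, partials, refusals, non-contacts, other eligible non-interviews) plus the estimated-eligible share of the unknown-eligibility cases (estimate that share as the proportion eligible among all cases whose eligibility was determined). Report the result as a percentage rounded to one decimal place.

44.1%

Numerator: 289
Eligible (known): 289 + 27 + 164 + 64 + 19 = 563
e = 563 / (563 + 362) = 563 / 925 = 0.6086
Eligible share of unknowns: 0.6086 × 152 = 92.51
Denom: 563 + 92.51 = 655.51
RR3 = 289 / 655.51 = 0.4409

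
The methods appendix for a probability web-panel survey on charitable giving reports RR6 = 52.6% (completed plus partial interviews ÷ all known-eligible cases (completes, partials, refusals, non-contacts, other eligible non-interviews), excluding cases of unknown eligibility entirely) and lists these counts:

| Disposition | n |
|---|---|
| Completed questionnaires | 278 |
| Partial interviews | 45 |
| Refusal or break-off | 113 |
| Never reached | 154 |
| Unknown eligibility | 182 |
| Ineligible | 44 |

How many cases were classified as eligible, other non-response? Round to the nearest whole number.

Top = 278 + 45 = 323
RR6 = 323 / D = 0.526
D = 323 / 0.526 = 614.1
Rest of base = 590
eligible, other non-response = 614.1 − 590 ≈ 24

24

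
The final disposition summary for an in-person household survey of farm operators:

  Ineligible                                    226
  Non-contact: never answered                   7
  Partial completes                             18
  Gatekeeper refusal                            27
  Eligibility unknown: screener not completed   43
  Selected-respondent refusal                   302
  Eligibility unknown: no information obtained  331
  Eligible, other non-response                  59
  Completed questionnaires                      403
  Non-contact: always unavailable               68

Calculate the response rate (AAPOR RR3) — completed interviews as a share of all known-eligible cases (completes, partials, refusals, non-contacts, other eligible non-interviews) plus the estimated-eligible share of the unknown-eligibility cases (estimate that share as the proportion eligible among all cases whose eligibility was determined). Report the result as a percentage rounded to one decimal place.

34.1%

Declined to participate = 27 + 302 = 329
No contact after all attempts = 7 + 68 = 75
Unknown if eligible = 43 + 331 = 374
Top → 403
Eligible (known) → 403 + 18 + 329 + 75 + 59 = 884
e = 884 / (884 + 226) = 884 / 1110 = 0.7964
Eligible share of unknowns → 0.7964 × 374 = 297.85
Denominator → 884 + 297.85 = 1181.85
RR3 = 403 / 1181.85 = 0.3410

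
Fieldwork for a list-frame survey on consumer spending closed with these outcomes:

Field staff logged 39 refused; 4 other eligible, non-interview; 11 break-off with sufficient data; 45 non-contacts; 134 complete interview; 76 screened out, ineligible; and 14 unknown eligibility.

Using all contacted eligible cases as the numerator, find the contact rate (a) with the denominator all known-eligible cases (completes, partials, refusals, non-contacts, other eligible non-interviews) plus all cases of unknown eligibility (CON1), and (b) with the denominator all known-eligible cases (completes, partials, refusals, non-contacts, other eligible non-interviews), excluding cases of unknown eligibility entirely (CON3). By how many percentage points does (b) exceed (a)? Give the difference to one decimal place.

Numerator = 134 + 11 + 39 + 4 = 188
Denom = 134 + 11 + 39 + 45 + 4 + 14 = 247
CON1 = 188 / 247 = 0.7611
Denom = 134 + 11 + 39 + 45 + 4 = 233
CON3 = 188 / 233 = 0.8069
Difference = 80.69 − 76.11 = 4.58 percentage points

4.6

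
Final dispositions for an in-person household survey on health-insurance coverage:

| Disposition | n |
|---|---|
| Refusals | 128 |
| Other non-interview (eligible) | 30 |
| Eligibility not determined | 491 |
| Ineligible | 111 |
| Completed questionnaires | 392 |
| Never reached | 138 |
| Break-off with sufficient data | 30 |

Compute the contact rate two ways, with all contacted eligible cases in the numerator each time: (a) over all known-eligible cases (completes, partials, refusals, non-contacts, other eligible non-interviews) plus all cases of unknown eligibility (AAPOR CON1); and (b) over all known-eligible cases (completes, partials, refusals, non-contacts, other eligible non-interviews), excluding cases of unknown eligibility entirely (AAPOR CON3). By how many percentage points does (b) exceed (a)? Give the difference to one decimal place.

32.8

Numerator: 392 + 30 + 128 + 30 = 580
Denom: 392 + 30 + 128 + 138 + 30 + 491 = 1209
CON1 = 580 / 1209 = 0.4797
Denom: 392 + 30 + 128 + 138 + 30 = 718
CON3 = 580 / 718 = 0.8078
Difference = 80.78 − 47.97 = 32.81 percentage points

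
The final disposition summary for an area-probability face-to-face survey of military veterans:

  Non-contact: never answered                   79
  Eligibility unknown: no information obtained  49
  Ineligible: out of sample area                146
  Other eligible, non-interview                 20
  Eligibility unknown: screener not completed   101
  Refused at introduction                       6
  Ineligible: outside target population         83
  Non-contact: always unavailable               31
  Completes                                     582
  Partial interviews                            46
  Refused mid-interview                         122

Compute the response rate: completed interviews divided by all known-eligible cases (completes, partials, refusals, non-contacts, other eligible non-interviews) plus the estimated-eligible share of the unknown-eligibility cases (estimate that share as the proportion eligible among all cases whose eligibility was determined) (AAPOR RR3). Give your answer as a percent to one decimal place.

57.9%

Declined to participate = 6 + 122 = 128
No answer / not reached = 79 + 31 = 110
Undetermined eligibility = 101 + 49 = 150
Screened out, ineligible = 83 + 146 = 229
Numerator: 582
Determined eligible: 582 + 46 + 128 + 110 + 20 = 886
e = 886 / (886 + 229) = 886 / 1115 = 0.7946
e × U: 0.7946 × 150 = 119.19
Denominator: 886 + 119.19 = 1005.19
RR3 = 582 / 1005.19 = 0.5790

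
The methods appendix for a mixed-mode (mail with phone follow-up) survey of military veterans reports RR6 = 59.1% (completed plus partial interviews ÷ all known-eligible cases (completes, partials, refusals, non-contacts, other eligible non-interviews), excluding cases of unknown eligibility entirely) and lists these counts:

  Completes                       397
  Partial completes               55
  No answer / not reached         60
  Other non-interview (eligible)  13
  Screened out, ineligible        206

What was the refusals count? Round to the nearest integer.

240

Numerator → 397 + 55 = 452
RR6 = 452 / D = 0.591
D = 452 / 0.591 = 764.8
Other denominator terms total 525
refusals = 764.8 − 525 ≈ 240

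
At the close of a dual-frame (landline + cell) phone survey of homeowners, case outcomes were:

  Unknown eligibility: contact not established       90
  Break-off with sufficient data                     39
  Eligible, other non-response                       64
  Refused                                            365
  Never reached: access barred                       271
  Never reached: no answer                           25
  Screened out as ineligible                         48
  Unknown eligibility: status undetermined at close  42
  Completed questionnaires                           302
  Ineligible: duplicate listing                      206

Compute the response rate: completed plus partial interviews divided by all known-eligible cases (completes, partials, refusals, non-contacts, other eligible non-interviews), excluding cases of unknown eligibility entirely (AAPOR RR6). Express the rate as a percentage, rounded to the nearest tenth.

32.0%

No answer / not reached = 25 + 271 = 296
Eligibility not determined = 90 + 42 = 132
Out of scope = 48 + 206 = 254
Numerator → 302 + 39 = 341
Base → 302 + 39 + 365 + 296 + 64 = 1066
RR6 = 341 / 1066 = 0.3199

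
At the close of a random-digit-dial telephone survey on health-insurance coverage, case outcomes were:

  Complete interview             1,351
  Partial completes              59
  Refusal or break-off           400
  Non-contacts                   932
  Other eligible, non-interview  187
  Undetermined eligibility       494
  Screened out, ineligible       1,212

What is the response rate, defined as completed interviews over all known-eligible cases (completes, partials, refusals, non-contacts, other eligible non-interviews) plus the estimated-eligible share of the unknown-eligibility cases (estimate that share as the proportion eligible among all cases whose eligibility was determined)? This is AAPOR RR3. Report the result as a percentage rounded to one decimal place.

41.2%

Top = 1351
Known eligible = 1351 + 59 + 400 + 932 + 187 = 2929
e = 2929 / (2929 + 1212) = 2929 / 4141 = 0.7073
Eligible share of unknowns = 0.7073 × 494 = 349.41
Base = 2929 + 349.41 = 3278.41
RR3 = 1351 / 3278.41 = 0.4121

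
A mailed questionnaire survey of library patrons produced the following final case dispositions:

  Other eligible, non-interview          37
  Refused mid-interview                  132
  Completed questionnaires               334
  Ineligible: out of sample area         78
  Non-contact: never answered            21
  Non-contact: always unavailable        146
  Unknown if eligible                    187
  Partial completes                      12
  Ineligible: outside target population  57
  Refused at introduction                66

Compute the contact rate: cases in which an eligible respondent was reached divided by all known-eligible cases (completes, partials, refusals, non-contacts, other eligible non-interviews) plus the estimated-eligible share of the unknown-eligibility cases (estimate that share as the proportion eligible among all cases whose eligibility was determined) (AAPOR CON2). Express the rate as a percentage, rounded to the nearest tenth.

Refusals = 66 + 132 = 198
Non-contacts = 21 + 146 = 167
Ineligible = 57 + 78 = 135
Num → 334 + 12 + 198 + 37 = 581
Eligible (known) → 334 + 12 + 198 + 167 + 37 = 748
e = 748 / (748 + 135) = 748 / 883 = 0.8471
Eligible share of unknowns → 0.8471 × 187 = 158.41
Denom → 748 + 158.41 = 906.41
CON2 = 581 / 906.41 = 0.6410

64.1%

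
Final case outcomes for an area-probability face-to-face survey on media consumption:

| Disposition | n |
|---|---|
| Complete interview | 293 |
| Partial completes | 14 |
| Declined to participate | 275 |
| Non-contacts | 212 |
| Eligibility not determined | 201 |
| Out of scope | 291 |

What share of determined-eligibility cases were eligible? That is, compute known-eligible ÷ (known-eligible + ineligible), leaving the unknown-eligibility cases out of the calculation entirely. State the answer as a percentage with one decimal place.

Determined eligible = 293 + 14 + 275 + 212 = 794
e = 794 / (794 + 291) = 794 / 1085 = 0.7318

73.2%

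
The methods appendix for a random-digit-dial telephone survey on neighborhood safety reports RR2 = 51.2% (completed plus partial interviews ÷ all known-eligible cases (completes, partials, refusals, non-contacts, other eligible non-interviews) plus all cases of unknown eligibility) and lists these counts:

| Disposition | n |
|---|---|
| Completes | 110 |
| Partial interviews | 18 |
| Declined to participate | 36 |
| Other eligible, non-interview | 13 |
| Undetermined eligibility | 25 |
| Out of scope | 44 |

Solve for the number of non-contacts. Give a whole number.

Top → 110 + 18 = 128
RR2 = 128 / D = 0.512
D = 128 / 0.512 = 250.0
Other denominator terms total 202
non-contacts = 250.0 − 202 ≈ 48

48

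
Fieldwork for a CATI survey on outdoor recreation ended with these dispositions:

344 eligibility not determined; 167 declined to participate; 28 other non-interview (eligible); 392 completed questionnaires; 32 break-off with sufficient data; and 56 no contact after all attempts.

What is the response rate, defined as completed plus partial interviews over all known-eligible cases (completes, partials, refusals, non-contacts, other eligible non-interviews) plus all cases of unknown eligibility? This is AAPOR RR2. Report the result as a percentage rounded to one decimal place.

41.6%

Numerator: 392 + 32 = 424
Base: 392 + 32 + 167 + 56 + 28 + 344 = 1019
RR2 = 424 / 1019 = 0.4161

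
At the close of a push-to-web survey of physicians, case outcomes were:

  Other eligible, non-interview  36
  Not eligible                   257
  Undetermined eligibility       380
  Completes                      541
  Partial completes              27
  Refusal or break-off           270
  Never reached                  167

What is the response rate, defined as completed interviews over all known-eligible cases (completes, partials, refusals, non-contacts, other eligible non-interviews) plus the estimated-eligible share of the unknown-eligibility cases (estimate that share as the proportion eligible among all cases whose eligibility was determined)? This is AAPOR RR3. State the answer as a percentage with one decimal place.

Num: 541
Eligible (known): 541 + 27 + 270 + 167 + 36 = 1041
e = 1041 / (1041 + 257) = 1041 / 1298 = 0.8020
e × U: 0.8020 × 380 = 304.76
Denom: 1041 + 304.76 = 1345.76
RR3 = 541 / 1345.76 = 0.4020

40.2%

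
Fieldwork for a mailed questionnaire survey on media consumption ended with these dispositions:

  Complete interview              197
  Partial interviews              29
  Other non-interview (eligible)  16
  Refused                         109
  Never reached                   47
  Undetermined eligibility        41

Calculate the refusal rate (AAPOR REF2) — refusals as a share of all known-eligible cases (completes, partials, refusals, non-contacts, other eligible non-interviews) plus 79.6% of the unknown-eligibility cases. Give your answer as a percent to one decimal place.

Numerator = 109
Known eligible = 197 + 29 + 109 + 47 + 16 = 398
Eligible share of unknowns = 0.7960 × 41 = 32.64
Denominator = 398 + 32.64 = 430.64
REF2 = 109 / 430.64 = 0.2531

25.3%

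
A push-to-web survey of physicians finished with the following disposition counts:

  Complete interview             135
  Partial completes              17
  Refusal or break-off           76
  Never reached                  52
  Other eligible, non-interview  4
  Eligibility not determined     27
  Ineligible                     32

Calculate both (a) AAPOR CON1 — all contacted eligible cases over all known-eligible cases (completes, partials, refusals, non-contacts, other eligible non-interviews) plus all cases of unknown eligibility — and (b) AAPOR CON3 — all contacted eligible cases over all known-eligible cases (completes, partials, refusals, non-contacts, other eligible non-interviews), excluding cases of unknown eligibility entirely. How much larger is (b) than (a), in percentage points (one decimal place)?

7.1

Top → 135 + 17 + 76 + 4 = 232
Denominator → 135 + 17 + 76 + 52 + 4 + 27 = 311
CON1 = 232 / 311 = 0.7460
Denominator → 135 + 17 + 76 + 52 + 4 = 284
CON3 = 232 / 284 = 0.8169
Difference = 81.69 − 74.60 = 7.09 percentage points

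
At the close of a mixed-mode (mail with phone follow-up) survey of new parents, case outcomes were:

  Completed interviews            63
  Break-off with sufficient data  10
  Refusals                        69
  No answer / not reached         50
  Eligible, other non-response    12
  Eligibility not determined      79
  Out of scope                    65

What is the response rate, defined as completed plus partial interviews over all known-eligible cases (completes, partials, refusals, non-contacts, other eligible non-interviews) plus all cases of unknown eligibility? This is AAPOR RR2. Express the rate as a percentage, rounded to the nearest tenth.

Num → 63 + 10 = 73
Base → 63 + 10 + 69 + 50 + 12 + 79 = 283
RR2 = 73 / 283 = 0.2580

25.8%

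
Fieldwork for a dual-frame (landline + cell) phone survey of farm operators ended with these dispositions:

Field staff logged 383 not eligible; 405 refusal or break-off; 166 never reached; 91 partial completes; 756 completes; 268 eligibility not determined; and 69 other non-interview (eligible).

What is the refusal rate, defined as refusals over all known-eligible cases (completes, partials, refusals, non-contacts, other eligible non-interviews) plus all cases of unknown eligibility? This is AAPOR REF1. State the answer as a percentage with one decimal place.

Num: 405
Denominator: 756 + 91 + 405 + 166 + 69 + 268 = 1755
REF1 = 405 / 1755 = 0.2308

23.1%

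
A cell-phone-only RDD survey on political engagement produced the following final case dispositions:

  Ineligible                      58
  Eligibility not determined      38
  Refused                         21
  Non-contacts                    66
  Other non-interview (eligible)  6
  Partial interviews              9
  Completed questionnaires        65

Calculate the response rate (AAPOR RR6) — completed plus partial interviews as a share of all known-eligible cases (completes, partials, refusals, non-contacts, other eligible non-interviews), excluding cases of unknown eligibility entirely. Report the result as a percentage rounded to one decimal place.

44.3%

Numerator = 65 + 9 = 74
Denom = 65 + 9 + 21 + 66 + 6 = 167
RR6 = 74 / 167 = 0.4431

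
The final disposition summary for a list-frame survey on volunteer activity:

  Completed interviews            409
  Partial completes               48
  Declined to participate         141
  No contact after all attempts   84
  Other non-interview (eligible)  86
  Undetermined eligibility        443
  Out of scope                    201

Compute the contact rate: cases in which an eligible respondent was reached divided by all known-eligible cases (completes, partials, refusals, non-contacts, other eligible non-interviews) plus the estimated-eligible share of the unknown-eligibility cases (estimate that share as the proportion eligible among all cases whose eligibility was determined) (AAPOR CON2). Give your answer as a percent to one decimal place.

61.1%

Numerator → 409 + 48 + 141 + 86 = 684
Known eligible → 409 + 48 + 141 + 84 + 86 = 768
e = 768 / (768 + 201) = 768 / 969 = 0.7926
Estimated eligible among unknowns → 0.7926 × 443 = 351.12
Base → 768 + 351.12 = 1119.12
CON2 = 684 / 1119.12 = 0.6112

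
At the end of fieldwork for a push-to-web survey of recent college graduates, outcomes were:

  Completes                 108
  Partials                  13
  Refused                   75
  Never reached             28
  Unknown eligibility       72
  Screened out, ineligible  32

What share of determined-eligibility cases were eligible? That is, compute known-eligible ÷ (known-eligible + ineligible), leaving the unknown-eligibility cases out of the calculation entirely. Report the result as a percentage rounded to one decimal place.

87.5%

Eligible (known): 108 + 13 + 75 + 28 = 224
e = 224 / (224 + 32) = 224 / 256 = 0.8750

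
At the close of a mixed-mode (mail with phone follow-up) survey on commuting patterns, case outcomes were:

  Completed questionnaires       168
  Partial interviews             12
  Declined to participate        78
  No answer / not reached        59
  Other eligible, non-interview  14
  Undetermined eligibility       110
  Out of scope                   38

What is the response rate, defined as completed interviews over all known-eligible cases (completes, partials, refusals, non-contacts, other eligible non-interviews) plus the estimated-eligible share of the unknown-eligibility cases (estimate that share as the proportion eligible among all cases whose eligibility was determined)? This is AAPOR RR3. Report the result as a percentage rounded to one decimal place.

39.1%

Top: 168
Eligible (known): 168 + 12 + 78 + 59 + 14 = 331
e = 331 / (331 + 38) = 331 / 369 = 0.8970
Estimated eligible among unknowns: 0.8970 × 110 = 98.67
Base: 331 + 98.67 = 429.67
RR3 = 168 / 429.67 = 0.3910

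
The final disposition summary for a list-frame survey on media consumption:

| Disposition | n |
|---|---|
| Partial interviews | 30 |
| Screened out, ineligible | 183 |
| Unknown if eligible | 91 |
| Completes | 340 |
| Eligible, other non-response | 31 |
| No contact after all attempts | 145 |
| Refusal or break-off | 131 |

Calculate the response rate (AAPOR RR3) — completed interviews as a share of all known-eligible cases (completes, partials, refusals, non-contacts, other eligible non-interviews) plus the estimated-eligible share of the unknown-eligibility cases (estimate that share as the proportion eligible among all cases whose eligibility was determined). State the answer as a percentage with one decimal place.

45.4%

Numerator: 340
Determined eligible: 340 + 30 + 131 + 145 + 31 = 677
e = 677 / (677 + 183) = 677 / 860 = 0.7872
Estimated eligible among unknowns: 0.7872 × 91 = 71.64
Base: 677 + 71.64 = 748.64
RR3 = 340 / 748.64 = 0.4542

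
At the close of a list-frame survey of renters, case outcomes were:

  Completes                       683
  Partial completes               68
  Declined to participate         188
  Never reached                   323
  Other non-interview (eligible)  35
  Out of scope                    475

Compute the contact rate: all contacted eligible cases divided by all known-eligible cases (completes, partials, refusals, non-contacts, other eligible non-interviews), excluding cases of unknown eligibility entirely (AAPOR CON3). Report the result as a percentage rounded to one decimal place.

Num → 683 + 68 + 188 + 35 = 974
Base → 683 + 68 + 188 + 323 + 35 = 1297
CON3 = 974 / 1297 = 0.7510

75.1%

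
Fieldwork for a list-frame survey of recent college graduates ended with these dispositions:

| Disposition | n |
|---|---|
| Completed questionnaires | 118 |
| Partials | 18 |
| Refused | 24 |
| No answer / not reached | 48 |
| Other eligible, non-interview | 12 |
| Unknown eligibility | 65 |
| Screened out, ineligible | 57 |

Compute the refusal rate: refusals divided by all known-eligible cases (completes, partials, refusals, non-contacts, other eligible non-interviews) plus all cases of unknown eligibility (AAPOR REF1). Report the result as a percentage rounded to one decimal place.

8.4%

Numerator → 24
Denom → 118 + 18 + 24 + 48 + 12 + 65 = 285
REF1 = 24 / 285 = 0.0842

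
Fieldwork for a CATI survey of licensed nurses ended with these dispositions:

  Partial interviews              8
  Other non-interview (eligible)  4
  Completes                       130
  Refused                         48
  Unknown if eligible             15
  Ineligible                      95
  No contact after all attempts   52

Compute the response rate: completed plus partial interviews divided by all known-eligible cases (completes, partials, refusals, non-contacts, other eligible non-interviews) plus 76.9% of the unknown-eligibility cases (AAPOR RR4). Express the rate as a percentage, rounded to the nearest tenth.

Numerator: 130 + 8 = 138
Determined eligible: 130 + 8 + 48 + 52 + 4 = 242
e × U: 0.7690 × 15 = 11.54
Base: 242 + 11.54 = 253.54
RR4 = 138 / 253.54 = 0.5443

54.4%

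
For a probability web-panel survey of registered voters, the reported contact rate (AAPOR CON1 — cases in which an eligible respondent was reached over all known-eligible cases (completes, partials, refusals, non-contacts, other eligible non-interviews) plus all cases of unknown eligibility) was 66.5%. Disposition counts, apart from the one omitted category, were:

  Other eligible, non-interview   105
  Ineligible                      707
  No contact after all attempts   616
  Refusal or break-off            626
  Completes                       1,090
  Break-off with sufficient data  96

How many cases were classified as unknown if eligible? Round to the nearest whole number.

Num → 1090 + 96 + 626 + 105 = 1917
CON1 = 1917 / D = 0.665
D = 1917 / 0.665 = 2882.7
Remaining denominator categories sum to 2533
unknown if eligible = 2882.7 − 2533 ≈ 350

350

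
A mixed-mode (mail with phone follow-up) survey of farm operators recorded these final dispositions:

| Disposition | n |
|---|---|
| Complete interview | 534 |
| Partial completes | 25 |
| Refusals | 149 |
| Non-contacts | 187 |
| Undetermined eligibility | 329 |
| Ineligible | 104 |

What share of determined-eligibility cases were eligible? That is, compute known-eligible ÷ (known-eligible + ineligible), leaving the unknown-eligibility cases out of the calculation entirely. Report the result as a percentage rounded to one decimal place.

89.6%

Determined eligible: 534 + 25 + 149 + 187 = 895
e = 895 / (895 + 104) = 895 / 999 = 0.8959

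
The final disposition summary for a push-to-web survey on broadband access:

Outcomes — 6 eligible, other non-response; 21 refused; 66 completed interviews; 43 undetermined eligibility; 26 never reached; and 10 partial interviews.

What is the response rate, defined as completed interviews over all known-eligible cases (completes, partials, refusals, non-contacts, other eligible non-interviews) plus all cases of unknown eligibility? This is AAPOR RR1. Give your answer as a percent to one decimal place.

38.4%

Numerator = 66
Base = 66 + 10 + 21 + 26 + 6 + 43 = 172
RR1 = 66 / 172 = 0.3837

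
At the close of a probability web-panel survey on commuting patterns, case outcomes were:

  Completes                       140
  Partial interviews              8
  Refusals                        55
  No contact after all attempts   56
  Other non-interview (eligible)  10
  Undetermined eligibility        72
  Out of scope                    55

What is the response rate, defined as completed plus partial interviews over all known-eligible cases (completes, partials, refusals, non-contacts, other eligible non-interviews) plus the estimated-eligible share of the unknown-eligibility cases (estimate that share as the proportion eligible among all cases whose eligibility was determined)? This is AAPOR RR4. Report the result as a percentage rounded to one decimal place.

45.0%

Numerator: 140 + 8 = 148
Eligible (known): 140 + 8 + 55 + 56 + 10 = 269
e = 269 / (269 + 55) = 269 / 324 = 0.8302
e × U: 0.8302 × 72 = 59.77
Base: 269 + 59.77 = 328.77
RR4 = 148 / 328.77 = 0.4502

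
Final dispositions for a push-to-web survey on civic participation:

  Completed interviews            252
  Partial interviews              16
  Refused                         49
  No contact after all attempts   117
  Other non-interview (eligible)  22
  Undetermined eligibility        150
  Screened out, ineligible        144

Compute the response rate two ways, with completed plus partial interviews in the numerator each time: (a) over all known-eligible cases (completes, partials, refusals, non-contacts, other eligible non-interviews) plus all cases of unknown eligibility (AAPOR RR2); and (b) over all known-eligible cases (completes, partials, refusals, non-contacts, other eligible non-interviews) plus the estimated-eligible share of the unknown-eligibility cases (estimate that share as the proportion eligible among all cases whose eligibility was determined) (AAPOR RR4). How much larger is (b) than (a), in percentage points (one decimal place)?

2.8

Num → 252 + 16 = 268
Denom → 252 + 16 + 49 + 117 + 22 + 150 = 606
RR2 = 268 / 606 = 0.4422
Known eligible → 252 + 16 + 49 + 117 + 22 = 456
e = 456 / (456 + 144) = 456 / 600 = 0.7600
Eligible share of unknowns → 0.7600 × 150 = 114.00
Denom → 456 + 114.00 = 570.00
RR4 = 268 / 570.00 = 0.4702
Difference = 47.02 − 44.22 = 2.80 percentage points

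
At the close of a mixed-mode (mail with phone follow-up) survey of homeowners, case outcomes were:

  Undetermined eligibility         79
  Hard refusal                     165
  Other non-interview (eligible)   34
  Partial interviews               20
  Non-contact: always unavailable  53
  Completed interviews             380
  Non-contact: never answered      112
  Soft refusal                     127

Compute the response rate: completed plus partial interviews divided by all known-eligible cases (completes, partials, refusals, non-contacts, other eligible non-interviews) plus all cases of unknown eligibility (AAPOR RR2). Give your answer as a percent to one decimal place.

41.2%

Refused = 165 + 127 = 292
Non-contacts = 112 + 53 = 165
Top → 380 + 20 = 400
Denom → 380 + 20 + 292 + 165 + 34 + 79 = 970
RR2 = 400 / 970 = 0.4124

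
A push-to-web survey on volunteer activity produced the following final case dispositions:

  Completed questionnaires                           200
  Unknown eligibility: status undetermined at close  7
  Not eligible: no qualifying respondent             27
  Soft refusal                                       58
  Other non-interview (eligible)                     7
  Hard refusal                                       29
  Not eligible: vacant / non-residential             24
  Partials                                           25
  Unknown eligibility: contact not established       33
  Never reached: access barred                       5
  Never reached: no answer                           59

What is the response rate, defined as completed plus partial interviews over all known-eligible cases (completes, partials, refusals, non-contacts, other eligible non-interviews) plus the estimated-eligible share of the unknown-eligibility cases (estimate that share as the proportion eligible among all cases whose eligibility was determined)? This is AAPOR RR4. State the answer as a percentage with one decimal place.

Refusals = 29 + 58 = 87
Never reached = 59 + 5 = 64
Unknown eligibility = 33 + 7 = 40
Screened out, ineligible = 27 + 24 = 51
Top: 200 + 25 = 225
Eligible (known): 200 + 25 + 87 + 64 + 7 = 383
e = 383 / (383 + 51) = 383 / 434 = 0.8825
Eligible share of unknowns: 0.8825 × 40 = 35.30
Denom: 383 + 35.30 = 418.30
RR4 = 225 / 418.30 = 0.5379

53.8%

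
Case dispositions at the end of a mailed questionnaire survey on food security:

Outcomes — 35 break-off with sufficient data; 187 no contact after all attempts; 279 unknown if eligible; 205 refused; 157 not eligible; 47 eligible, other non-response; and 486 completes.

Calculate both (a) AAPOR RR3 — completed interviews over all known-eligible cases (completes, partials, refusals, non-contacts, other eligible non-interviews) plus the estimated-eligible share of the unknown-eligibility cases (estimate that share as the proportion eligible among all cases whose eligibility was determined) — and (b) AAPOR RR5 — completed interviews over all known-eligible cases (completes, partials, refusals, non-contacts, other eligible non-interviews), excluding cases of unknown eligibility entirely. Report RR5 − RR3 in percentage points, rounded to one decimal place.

Num: 486
Determined eligible: 486 + 35 + 205 + 187 + 47 = 960
e = 960 / (960 + 157) = 960 / 1117 = 0.8594
Estimated eligible among unknowns: 0.8594 × 279 = 239.77
Denominator: 960 + 239.77 = 1199.77
RR3 = 486 / 1199.77 = 0.4051
Denominator: 486 + 35 + 205 + 187 + 47 = 960
RR5 = 486 / 960 = 0.5062
Difference = 50.62 − 40.51 = 10.11 percentage points

10.1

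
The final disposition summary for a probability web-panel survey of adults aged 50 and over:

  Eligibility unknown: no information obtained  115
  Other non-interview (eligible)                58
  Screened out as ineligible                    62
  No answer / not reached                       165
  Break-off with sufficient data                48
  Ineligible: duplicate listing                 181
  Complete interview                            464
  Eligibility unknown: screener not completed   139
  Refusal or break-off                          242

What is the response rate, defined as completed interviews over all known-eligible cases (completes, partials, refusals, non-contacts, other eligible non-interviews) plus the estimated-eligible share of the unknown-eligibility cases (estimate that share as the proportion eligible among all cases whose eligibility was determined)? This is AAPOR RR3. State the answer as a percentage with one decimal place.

Unknown eligibility = 139 + 115 = 254
Out of scope = 62 + 181 = 243
Num = 464
Known eligible = 464 + 48 + 242 + 165 + 58 = 977
e = 977 / (977 + 243) = 977 / 1220 = 0.8008
e × U = 0.8008 × 254 = 203.40
Base = 977 + 203.40 = 1180.40
RR3 = 464 / 1180.40 = 0.3931

39.3%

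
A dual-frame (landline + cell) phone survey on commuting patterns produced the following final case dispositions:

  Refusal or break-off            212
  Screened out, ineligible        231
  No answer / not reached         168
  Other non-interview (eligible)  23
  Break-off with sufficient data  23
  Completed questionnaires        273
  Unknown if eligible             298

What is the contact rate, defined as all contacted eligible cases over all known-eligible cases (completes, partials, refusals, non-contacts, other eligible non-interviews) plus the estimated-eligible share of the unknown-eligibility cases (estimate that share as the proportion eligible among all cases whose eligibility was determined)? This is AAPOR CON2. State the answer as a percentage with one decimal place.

Numerator: 273 + 23 + 212 + 23 = 531
Determined eligible: 273 + 23 + 212 + 168 + 23 = 699
e = 699 / (699 + 231) = 699 / 930 = 0.7516
e × U: 0.7516 × 298 = 223.98
Denom: 699 + 223.98 = 922.98
CON2 = 531 / 922.98 = 0.5753

57.5%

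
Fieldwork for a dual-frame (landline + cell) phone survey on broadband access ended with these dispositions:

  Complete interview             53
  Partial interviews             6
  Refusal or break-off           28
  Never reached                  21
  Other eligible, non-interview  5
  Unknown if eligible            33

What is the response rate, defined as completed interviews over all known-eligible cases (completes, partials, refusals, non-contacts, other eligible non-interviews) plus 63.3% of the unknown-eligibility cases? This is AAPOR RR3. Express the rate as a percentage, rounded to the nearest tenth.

39.6%

Numerator → 53
Known eligible → 53 + 6 + 28 + 21 + 5 = 113
Estimated eligible among unknowns → 0.6330 × 33 = 20.89
Denom → 113 + 20.89 = 133.89
RR3 = 53 / 133.89 = 0.3958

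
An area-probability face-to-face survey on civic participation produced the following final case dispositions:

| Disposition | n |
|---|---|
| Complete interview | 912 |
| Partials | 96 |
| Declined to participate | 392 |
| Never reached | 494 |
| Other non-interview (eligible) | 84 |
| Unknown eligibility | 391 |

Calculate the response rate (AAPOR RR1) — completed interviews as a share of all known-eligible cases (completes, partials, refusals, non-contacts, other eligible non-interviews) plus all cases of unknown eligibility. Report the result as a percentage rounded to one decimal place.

38.5%

Num: 912
Base: 912 + 96 + 392 + 494 + 84 + 391 = 2369
RR1 = 912 / 2369 = 0.3850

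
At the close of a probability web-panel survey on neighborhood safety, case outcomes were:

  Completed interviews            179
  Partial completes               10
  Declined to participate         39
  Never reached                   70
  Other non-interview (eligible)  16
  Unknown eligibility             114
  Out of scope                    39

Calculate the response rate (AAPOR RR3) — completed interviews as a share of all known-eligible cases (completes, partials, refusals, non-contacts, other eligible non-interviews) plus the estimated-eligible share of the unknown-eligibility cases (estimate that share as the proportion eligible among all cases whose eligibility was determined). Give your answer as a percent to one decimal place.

43.1%

Top → 179
Determined eligible → 179 + 10 + 39 + 70 + 16 = 314
e = 314 / (314 + 39) = 314 / 353 = 0.8895
Eligible share of unknowns → 0.8895 × 114 = 101.40
Denominator → 314 + 101.40 = 415.40
RR3 = 179 / 415.40 = 0.4309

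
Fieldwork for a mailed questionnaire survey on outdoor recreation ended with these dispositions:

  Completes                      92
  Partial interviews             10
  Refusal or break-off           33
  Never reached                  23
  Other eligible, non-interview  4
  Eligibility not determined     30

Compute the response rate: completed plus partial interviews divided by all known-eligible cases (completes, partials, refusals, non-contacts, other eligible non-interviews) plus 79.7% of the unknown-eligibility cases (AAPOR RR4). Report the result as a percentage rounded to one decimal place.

54.9%

Top → 92 + 10 = 102
Eligible (known) → 92 + 10 + 33 + 23 + 4 = 162
Estimated eligible among unknowns → 0.7970 × 30 = 23.91
Denom → 162 + 23.91 = 185.91
RR4 = 102 / 185.91 = 0.5487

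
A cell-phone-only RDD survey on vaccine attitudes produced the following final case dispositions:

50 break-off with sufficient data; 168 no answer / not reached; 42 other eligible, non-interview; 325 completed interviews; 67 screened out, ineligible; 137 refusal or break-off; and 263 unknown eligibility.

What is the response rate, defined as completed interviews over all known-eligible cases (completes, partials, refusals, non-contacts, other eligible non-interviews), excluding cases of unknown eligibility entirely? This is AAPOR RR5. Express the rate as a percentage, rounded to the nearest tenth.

Top = 325
Denominator = 325 + 50 + 137 + 168 + 42 = 722
RR5 = 325 / 722 = 0.4501

45.0%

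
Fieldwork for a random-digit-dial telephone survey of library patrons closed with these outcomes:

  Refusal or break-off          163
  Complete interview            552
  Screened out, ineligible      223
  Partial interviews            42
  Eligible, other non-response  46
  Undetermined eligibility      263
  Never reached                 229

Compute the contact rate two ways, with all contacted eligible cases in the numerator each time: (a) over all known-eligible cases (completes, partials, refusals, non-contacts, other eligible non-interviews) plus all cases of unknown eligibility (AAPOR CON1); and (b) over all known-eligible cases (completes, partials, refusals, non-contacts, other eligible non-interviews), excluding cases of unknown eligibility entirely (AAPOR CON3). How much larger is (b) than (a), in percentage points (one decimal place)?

15.8

Num: 552 + 42 + 163 + 46 = 803
Denominator: 552 + 42 + 163 + 229 + 46 + 263 = 1295
CON1 = 803 / 1295 = 0.6201
Denominator: 552 + 42 + 163 + 229 + 46 = 1032
CON3 = 803 / 1032 = 0.7781
Difference = 77.81 − 62.01 = 15.80 percentage points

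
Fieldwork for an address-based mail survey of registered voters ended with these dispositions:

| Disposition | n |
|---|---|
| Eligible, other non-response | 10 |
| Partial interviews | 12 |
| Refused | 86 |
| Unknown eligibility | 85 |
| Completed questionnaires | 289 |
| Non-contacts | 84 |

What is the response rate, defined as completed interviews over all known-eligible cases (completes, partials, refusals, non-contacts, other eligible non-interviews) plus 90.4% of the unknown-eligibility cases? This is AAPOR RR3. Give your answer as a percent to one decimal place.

51.8%

Top = 289
Eligible (known) = 289 + 12 + 86 + 84 + 10 = 481
e × U = 0.9040 × 85 = 76.84
Base = 481 + 76.84 = 557.84
RR3 = 289 / 557.84 = 0.5181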